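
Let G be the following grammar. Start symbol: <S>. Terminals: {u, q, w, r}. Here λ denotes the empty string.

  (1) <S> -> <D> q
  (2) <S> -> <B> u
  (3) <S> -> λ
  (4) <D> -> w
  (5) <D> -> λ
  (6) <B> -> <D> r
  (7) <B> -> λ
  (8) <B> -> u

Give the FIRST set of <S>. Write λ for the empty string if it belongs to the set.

{λ, q, r, u, w}

FIRST(<D>) = {λ, w}
FIRST(<B>) = {λ, r, u, w}  (via <D> r)
FIRST(<S>) = {λ, q, r, u, w}  (via <D> q, <B> u)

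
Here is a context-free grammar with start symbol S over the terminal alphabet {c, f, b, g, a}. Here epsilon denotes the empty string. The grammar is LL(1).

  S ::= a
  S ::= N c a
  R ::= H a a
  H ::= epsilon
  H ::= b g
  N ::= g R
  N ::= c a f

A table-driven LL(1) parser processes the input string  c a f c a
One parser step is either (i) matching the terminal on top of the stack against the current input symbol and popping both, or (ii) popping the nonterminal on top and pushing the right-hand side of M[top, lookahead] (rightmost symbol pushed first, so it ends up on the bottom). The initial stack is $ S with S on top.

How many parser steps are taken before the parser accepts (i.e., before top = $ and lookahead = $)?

     Stack        Input        Action
  1  $ S          c a f c a $  expand S ::= N c a
  2  $ a c N      c a f c a $  expand N ::= c a f
  3  $ a c f a c  c a f c a $  match c
  4  $ a c f a    a f c a $    match a
  5  $ a c f      f c a $      match f
  6  $ a c        c a $        match c
  7  $ a          a $          match a
Accept reached after 7 steps.

7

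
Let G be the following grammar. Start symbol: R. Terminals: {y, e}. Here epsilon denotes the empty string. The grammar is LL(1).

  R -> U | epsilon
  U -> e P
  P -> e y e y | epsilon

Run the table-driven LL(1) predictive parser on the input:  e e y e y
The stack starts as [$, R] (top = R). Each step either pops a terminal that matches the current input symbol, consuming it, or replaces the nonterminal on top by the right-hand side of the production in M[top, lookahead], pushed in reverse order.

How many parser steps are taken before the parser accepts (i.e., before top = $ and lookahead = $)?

step 1: stack=$ R  input=e e y e y $  — expand R -> U
step 2: stack=$ U  input=e e y e y $  — expand U -> e P
step 3: stack=$ P e  input=e e y e y $  — match e
step 4: stack=$ P  input=e y e y $  — expand P -> e y e y
step 5: stack=$ y e y e  input=e y e y $  — match e
step 6: stack=$ y e y  input=y e y $  — match y
step 7: stack=$ y e  input=e y $  — match e
step 8: stack=$ y  input=y $  — match y
Accept reached after 8 steps.

8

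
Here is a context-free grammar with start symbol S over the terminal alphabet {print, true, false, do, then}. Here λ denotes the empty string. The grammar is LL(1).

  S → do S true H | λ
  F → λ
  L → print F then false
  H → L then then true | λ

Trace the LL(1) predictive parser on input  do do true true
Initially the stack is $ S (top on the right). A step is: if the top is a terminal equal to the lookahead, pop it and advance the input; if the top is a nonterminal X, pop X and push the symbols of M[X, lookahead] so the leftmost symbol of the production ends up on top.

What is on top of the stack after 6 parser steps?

H

     Stack                 Input              Action
  1  $ S                   do do true true $  expand S → do S true H
  2  $ H true S do         do do true true $  match do
  3  $ H true S            do true true $     expand S → do S true H
  4  $ H true H true S do  do true true $     match do
  5  $ H true H true S     true true $        expand S → λ
  6  $ H true H true       true true $        match true
Stack after step 6: $ H true H (top = H).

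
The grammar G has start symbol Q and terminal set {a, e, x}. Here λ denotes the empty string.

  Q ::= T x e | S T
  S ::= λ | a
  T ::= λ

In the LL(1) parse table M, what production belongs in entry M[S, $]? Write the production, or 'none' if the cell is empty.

FIRST(S) = {λ, a}
FIRST(T) = {λ}
FIRST(Q) = {λ, a, x}  (via T x e, S T)
FOLLOW(Q) includes $ since Q is the start symbol.
FOLLOW(Q): Q appears on no right-hand side. Thus FOLLOW(Q) = {$}.
FOLLOW(S): in Q::=S T, S is followed by T with FIRST {λ}; in Q::=S T, the suffix after S is nullable, so FOLLOW(S) ⊇ FOLLOW(Q) = {$}. Thus FOLLOW(S) = {$}.
For S ::= λ: FIRST(λ) = {λ}, so it goes in M[S, t] for t ∈ {}; since λ ∈ FIRST, also for every t ∈ FOLLOW(S) = {$}.
For S ::= a: FIRST(a) = {a}, so it goes in M[S, t] for t ∈ {a}.

S ::= λ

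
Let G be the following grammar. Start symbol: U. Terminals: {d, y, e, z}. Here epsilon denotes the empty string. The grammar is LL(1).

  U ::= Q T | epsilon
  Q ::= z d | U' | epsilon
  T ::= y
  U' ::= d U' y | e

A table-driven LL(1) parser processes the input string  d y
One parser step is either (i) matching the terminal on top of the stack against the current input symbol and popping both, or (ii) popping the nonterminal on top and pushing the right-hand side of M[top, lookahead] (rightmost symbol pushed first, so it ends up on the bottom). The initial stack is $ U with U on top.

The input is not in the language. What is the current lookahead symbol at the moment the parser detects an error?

     Stack       Input  Action
  1  $ U         d y $  expand U ::= Q T
  2  $ T Q       d y $  expand Q ::= U'
  3  $ T U'      d y $  expand U' ::= d U' y
  4  $ T y U' d  d y $  match d
  5  $ T y U'    y $    error: M[U', y] is empty

y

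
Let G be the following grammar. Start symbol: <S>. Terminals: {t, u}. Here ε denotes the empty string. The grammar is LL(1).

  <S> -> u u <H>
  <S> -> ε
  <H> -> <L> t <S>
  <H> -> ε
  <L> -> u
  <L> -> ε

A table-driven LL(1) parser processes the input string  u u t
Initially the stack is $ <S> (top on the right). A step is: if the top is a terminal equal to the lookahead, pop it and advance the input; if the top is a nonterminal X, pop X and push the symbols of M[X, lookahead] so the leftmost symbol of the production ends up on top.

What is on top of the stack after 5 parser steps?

step 1: stack=$ <S>  input=u u t $  — expand <S> -> u u <H>
step 2: stack=$ <H> u u  input=u u t $  — match u
step 3: stack=$ <H> u  input=u t $  — match u
step 4: stack=$ <H>  input=t $  — expand <H> -> <L> t <S>
step 5: stack=$ <S> t <L>  input=t $  — expand <L> -> ε
Stack after step 5: $ <S> t (top = t).

t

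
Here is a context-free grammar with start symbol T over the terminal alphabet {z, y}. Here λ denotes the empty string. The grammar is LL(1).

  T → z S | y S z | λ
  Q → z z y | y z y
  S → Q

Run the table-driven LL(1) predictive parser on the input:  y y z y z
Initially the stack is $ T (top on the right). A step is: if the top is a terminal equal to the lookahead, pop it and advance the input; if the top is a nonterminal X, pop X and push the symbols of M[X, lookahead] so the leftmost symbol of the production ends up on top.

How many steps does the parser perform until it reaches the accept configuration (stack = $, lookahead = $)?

8

     Stack      Input        Action
  1  $ T        y y z y z $  expand T → y S z
  2  $ z S y    y y z y z $  match y
  3  $ z S      y z y z $    expand S → Q
  4  $ z Q      y z y z $    expand Q → y z y
  5  $ z y z y  y z y z $    match y
  6  $ z y z    z y z $      match z
  7  $ z y      y z $        match y
  8  $ z        z $          match z
Accept reached after 8 steps.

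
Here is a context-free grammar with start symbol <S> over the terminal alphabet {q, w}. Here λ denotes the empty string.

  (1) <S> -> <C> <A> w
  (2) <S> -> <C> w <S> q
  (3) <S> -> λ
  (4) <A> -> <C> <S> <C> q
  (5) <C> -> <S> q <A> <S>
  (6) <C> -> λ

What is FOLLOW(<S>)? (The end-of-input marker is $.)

FIRST(<S>): from <S>-><C> <A> w we get {q, w}; from <S>-><C> w <S> q we get {q, w}; from <S>->λ we get {λ}. So FIRST(<S>) = {λ, q, w}.
FIRST(<C>): from <C>-><S> q <A> <S> we get {q, w}; from <C>->λ we get {λ}. So FIRST(<C>) = {λ, q, w}.
FIRST(<A>): from <A>-><C> <S> <C> q we get {q, w}. So FIRST(<A>) = {q, w}.
FOLLOW(<S>) includes $ since <S> is the start symbol.
FOLLOW(<C>): in <S>-><C> <A> w, <C> is followed by <A> w with FIRST {q, w}; in <S>-><C> w <S> q, <C> is followed by w <S> q with FIRST {w}; in <A>-><C> <S> <C> q (occurrence 1), <C> is followed by <S> <C> q with FIRST {q, w}; in <A>-><C> <S> <C> q (occurrence 2), <C> is followed by q with FIRST {q}. Thus FOLLOW(<C>) = {q, w}.
FOLLOW(<S>): in <S>-><C> w <S> q, <S> is followed by q with FIRST {q}; in <A>-><C> <S> <C> q, <S> is followed by <C> q with FIRST {q, w}; in <C>-><S> q <A> <S> (occurrence 1), <S> is followed by q <A> <S> with FIRST {q}; in <C>-><S> q <A> <S> (occurrence 2), the suffix after <S> is empty, so FOLLOW(<S>) ⊇ FOLLOW(<C>) = {q, w}. Thus FOLLOW(<S>) = {$, q, w}.
FOLLOW(<A>): in <S>-><C> <A> w, <A> is followed by w with FIRST {w}; in <C>-><S> q <A> <S>, <A> is followed by <S> with FIRST {λ, q, w}; in <C>-><S> q <A> <S>, the suffix after <A> is nullable, so FOLLOW(<A>) ⊇ FOLLOW(<C>) = {q, w}. Thus FOLLOW(<A>) = {q, w}.

{$, q, w}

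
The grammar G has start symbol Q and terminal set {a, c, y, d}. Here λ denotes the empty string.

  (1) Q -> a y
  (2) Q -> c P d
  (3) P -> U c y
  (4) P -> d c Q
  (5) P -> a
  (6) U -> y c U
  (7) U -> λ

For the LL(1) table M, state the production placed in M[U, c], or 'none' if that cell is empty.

FIRST(Q): from Q->a y we get {a}; from Q->c P d we get {c}. So FIRST(Q) = {a, c}.
FIRST(U): from U->y c U we get {y}; from U->λ we get {λ}. So FIRST(U) = {λ, y}.
FIRST(P): from P->U c y we get {c, y}; from P->d c Q we get {d}; from P->a we get {a}. So FIRST(P) = {a, c, d, y}.
FOLLOW(Q) includes $ since Q is the start symbol.
FOLLOW(U): in P->U c y, U is followed by c y with FIRST {c}; in U->y c U, the suffix after U is empty (adds nothing new). Thus FOLLOW(U) = {c}.
For U -> y c U: FIRST(y c U) = {y}, so it goes in M[U, t] for t ∈ {y}.
For U -> λ: FIRST(λ) = {λ}, so it goes in M[U, t] for t ∈ {}; since λ ∈ FIRST, also for every t ∈ FOLLOW(U) = {c}.

U -> λ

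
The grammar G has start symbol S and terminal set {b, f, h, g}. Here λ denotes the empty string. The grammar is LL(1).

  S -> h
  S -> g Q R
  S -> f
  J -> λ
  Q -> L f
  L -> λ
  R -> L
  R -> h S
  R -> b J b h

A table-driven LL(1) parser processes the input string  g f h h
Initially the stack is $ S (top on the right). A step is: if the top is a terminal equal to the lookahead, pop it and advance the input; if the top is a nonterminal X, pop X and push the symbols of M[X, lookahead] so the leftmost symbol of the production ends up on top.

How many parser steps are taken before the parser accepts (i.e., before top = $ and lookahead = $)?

9

step 1: stack=$ S  input=g f h h $  — expand S -> g Q R
step 2: stack=$ R Q g  input=g f h h $  — match g
step 3: stack=$ R Q  input=f h h $  — expand Q -> L f
step 4: stack=$ R f L  input=f h h $  — expand L -> λ
step 5: stack=$ R f  input=f h h $  — match f
step 6: stack=$ R  input=h h $  — expand R -> h S
step 7: stack=$ S h  input=h h $  — match h
step 8: stack=$ S  input=h $  — expand S -> h
step 9: stack=$ h  input=h $  — match h
Accept reached after 9 steps.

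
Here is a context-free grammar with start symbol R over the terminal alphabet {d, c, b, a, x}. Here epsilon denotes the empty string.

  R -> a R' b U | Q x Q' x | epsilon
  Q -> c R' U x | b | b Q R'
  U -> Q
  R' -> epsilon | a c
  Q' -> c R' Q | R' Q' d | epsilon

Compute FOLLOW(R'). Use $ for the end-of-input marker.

{$, a, b, c, d, x}

FIRST(Q) = {b, c}
FIRST(R') = {epsilon, a}
FIRST(R) = {epsilon, a, b, c}  (via Q x Q' x)
FIRST(U) = {b, c}  (via Q)
FIRST(Q') = {epsilon, a, c, d}  (via R' Q' d)
FOLLOW(R) includes $ since R is the start symbol.
FOLLOW(R): R appears on no right-hand side. Thus FOLLOW(R) = {$}.
FOLLOW(U): in R->a R' b U, the suffix after U is empty, so FOLLOW(U) ⊇ FOLLOW(R) = {$}; in Q->c R' U x, U is followed by x with FIRST {x}. Thus FOLLOW(U) = {$, x}.
FOLLOW(Q'): in R->Q x Q' x, Q' is followed by x with FIRST {x}; in Q'->R' Q' d, Q' is followed by d with FIRST {d}. Thus FOLLOW(Q') = {d, x}.
FOLLOW(Q): in R->Q x Q' x, Q is followed by x Q' x with FIRST {x}; in Q->b Q R', Q is followed by R' with FIRST {epsilon, a}; in Q->b Q R', the suffix after Q is nullable (adds nothing new); in U->Q, the suffix after Q is empty, so FOLLOW(Q) ⊇ FOLLOW(U) = {$, x}; in Q'->c R' Q, the suffix after Q is empty, so FOLLOW(Q) ⊇ FOLLOW(Q') = {d, x}. Thus FOLLOW(Q) = {$, a, d, x}.
FOLLOW(R'): in R->a R' b U, R' is followed by b U with FIRST {b}; in Q->c R' U x, R' is followed by U x with FIRST {b, c}; in Q->b Q R', the suffix after R' is empty, so FOLLOW(R') ⊇ FOLLOW(Q) = {$, a, d, x}; in Q'->c R' Q, R' is followed by Q with FIRST {b, c}; in Q'->R' Q' d, R' is followed by Q' d with FIRST {a, c, d}. Thus FOLLOW(R') = {$, a, b, c, d, x}.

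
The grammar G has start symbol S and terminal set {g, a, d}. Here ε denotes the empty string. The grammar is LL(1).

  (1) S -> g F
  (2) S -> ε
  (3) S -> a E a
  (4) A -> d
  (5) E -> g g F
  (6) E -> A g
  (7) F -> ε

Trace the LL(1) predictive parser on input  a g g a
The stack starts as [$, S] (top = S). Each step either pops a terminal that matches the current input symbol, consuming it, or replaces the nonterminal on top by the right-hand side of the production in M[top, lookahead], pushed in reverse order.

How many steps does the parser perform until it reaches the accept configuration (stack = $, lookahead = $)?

7

step 1: stack=$ S  input=a g g a $  — expand S -> a E a
step 2: stack=$ a E a  input=a g g a $  — match a
step 3: stack=$ a E  input=g g a $  — expand E -> g g F
step 4: stack=$ a F g g  input=g g a $  — match g
step 5: stack=$ a F g  input=g a $  — match g
step 6: stack=$ a F  input=a $  — expand F -> ε
step 7: stack=$ a  input=a $  — match a
Accept reached after 7 steps.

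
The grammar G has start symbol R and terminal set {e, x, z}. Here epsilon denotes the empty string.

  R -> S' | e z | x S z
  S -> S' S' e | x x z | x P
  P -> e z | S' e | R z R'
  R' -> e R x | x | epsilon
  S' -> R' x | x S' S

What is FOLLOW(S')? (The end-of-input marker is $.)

FIRST(R') = {epsilon, e, x}
FIRST(S') = {e, x}  (via R' x)
FIRST(R) = {e, x}  (via S')
FIRST(S) = {e, x}  (via S' S' e)
FIRST(P) = {e, x}  (via S' e, R z R')
FOLLOW(R) includes $ since R is the start symbol.
FOLLOW(R): in P->R z R', R is followed by z R' with FIRST {z}; in R'->e R x, R is followed by x with FIRST {x}. Thus FOLLOW(R) = {$, x, z}.
FOLLOW(S'): in R->S', the suffix after S' is empty, so FOLLOW(S') ⊇ FOLLOW(R) = {$, x, z}; in S->S' S' e (occurrence 1), S' is followed by S' e with FIRST {e, x}; in S->S' S' e (occurrence 2), S' is followed by e with FIRST {e}; in P->S' e, S' is followed by e with FIRST {e}; in S'->x S' S, S' is followed by S with FIRST {e, x}. Thus FOLLOW(S') = {$, e, x, z}.
FOLLOW(S): in R->x S z, S is followed by z with FIRST {z}; in S'->x S' S, the suffix after S is empty, so FOLLOW(S) ⊇ FOLLOW(S') = {$, e, x, z}. Thus FOLLOW(S) = {$, e, x, z}.
FOLLOW(P): in S->x P, the suffix after P is empty, so FOLLOW(P) ⊇ FOLLOW(S) = {$, e, x, z}. Thus FOLLOW(P) = {$, e, x, z}.
FOLLOW(R'): in P->R z R', the suffix after R' is empty, so FOLLOW(R') ⊇ FOLLOW(P) = {$, e, x, z}; in S'->R' x, R' is followed by x with FIRST {x}. Thus FOLLOW(R') = {$, e, x, z}.

{$, e, x, z}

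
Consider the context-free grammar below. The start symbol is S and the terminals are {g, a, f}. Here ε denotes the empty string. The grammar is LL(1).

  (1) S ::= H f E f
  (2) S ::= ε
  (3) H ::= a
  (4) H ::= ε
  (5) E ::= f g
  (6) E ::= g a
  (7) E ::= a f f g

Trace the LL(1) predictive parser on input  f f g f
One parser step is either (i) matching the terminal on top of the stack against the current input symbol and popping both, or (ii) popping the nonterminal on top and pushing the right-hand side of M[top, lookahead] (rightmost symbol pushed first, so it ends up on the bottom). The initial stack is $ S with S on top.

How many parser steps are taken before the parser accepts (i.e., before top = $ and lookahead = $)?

7

step 1: stack=$ S  input=f f g f $  — expand S ::= H f E f
step 2: stack=$ f E f H  input=f f g f $  — expand H ::= ε
step 3: stack=$ f E f  input=f f g f $  — match f
step 4: stack=$ f E  input=f g f $  — expand E ::= f g
step 5: stack=$ f g f  input=f g f $  — match f
step 6: stack=$ f g  input=g f $  — match g
step 7: stack=$ f  input=f $  — match f
Accept reached after 7 steps.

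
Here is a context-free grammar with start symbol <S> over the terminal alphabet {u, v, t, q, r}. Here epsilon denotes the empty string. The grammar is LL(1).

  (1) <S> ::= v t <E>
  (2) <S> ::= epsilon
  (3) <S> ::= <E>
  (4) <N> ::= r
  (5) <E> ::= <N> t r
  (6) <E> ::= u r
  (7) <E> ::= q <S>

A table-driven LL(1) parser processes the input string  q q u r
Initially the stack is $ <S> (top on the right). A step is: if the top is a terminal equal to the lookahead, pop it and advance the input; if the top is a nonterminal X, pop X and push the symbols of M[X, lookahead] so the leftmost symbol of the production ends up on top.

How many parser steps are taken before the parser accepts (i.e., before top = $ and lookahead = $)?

10

      Stack    Input      Action
   1  $ <S>    q q u r $  expand <S> ::= <E>
   2  $ <E>    q q u r $  expand <E> ::= q <S>
   3  $ <S> q  q q u r $  match q
   4  $ <S>    q u r $    expand <S> ::= <E>
   5  $ <E>    q u r $    expand <E> ::= q <S>
   6  $ <S> q  q u r $    match q
   7  $ <S>    u r $      expand <S> ::= <E>
   8  $ <E>    u r $      expand <E> ::= u r
   9  $ r u    u r $      match u
  10  $ r      r $        match r
Accept reached after 10 steps.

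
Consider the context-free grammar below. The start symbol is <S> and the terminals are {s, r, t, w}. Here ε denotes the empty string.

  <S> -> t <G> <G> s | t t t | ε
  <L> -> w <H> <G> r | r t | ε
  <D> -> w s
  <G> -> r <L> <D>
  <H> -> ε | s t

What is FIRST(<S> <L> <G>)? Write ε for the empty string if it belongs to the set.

{r, t, w}

FIRST(<S>) = {ε, t}
FIRST(<L>) = {ε, r, w}
FIRST(<D>) = {w}
FIRST(<G>) = {r}
FIRST(<H>) = {ε, s}
FIRST(<S> <L> <G>): take FIRST of each symbol in turn, carrying on past any symbol whose FIRST contains ε; result {r, t, w}.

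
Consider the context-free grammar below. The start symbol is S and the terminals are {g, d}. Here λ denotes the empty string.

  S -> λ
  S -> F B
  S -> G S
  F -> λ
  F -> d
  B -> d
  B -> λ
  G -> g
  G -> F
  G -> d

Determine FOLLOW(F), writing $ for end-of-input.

FIRST(F): from F->λ we get {λ}; from F->d we get {d}. So FIRST(F) = {λ, d}.
FIRST(B): from B->d we get {d}; from B->λ we get {λ}. So FIRST(B) = {λ, d}.
FIRST(G): from G->g we get {g}; from G->F we get {λ, d}; from G->d we get {d}. So FIRST(G) = {λ, d, g}.
FIRST(S): from S->λ we get {λ}; from S->F B we get {λ, d}; from S->G S we get {λ, d, g}. So FIRST(S) = {λ, d, g}.
FOLLOW(S) includes $ since S is the start symbol.
FOLLOW(S): in S->G S, the suffix after S is empty (adds nothing new). Thus FOLLOW(S) = {$}.
FOLLOW(B): in S->F B, the suffix after B is empty, so FOLLOW(B) ⊇ FOLLOW(S) = {$}. Thus FOLLOW(B) = {$}.
FOLLOW(G): in S->G S, G is followed by S with FIRST {λ, d, g}; in S->G S, the suffix after G is nullable, so FOLLOW(G) ⊇ FOLLOW(S) = {$}. Thus FOLLOW(G) = {$, d, g}.
FOLLOW(F): in S->F B, F is followed by B with FIRST {λ, d}; in S->F B, the suffix after F is nullable, so FOLLOW(F) ⊇ FOLLOW(S) = {$}; in G->F, the suffix after F is empty, so FOLLOW(F) ⊇ FOLLOW(G) = {$, d, g}. Thus FOLLOW(F) = {$, d, g}.

{$, d, g}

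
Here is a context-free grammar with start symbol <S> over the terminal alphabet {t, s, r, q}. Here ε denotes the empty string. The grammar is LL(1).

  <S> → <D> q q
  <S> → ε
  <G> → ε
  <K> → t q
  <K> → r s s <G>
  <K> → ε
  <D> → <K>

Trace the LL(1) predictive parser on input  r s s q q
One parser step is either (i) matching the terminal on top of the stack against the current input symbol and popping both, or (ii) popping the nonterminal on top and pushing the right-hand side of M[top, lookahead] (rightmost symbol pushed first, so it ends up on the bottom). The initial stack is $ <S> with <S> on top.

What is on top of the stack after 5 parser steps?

s

step 1: stack=$ <S>  input=r s s q q $  — expand <S> → <D> q q
step 2: stack=$ q q <D>  input=r s s q q $  — expand <D> → <K>
step 3: stack=$ q q <K>  input=r s s q q $  — expand <K> → r s s <G>
step 4: stack=$ q q <G> s s r  input=r s s q q $  — match r
step 5: stack=$ q q <G> s s  input=s s q q $  — match s
Stack after step 5: $ q q <G> s (top = s).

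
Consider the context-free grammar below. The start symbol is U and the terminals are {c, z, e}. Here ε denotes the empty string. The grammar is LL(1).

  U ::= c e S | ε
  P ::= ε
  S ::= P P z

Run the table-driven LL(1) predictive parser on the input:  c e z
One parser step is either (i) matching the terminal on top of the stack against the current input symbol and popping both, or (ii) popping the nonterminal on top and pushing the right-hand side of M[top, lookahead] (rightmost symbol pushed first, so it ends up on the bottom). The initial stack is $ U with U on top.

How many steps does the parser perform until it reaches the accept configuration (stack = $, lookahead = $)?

     Stack    Input    Action
  1  $ U      c e z $  expand U ::= c e S
  2  $ S e c  c e z $  match c
  3  $ S e    e z $    match e
  4  $ S      z $      expand S ::= P P z
  5  $ z P P  z $      expand P ::= ε
  6  $ z P    z $      expand P ::= ε
  7  $ z      z $      match z
Accept reached after 7 steps.

7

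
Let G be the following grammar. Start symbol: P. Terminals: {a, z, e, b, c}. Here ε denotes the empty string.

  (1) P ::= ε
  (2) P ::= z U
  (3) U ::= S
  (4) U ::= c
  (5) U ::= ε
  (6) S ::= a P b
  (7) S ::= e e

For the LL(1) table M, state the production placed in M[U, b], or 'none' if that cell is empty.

U ::= ε

FIRST(P): from P::=ε we get {ε}; from P::=z U we get {z}. So FIRST(P) = {ε, z}.
FIRST(S): from S::=a P b we get {a}; from S::=e e we get {e}. So FIRST(S) = {a, e}.
FIRST(U): from U::=S we get {a, e}; from U::=c we get {c}; from U::=ε we get {ε}. So FIRST(U) = {ε, a, c, e}.
FOLLOW(P) includes $ since P is the start symbol.
FOLLOW(P): in S::=a P b, P is followed by b with FIRST {b}. Thus FOLLOW(P) = {$, b}.
FOLLOW(U): in P::=z U, the suffix after U is empty, so FOLLOW(U) ⊇ FOLLOW(P) = {$, b}. Thus FOLLOW(U) = {$, b}.
For U ::= S: FIRST(S) = {a, e}, so it goes in M[U, t] for t ∈ {a, e}.
For U ::= c: FIRST(c) = {c}, so it goes in M[U, t] for t ∈ {c}.
For U ::= ε: FIRST(ε) = {ε}, so it goes in M[U, t] for t ∈ {}; since ε ∈ FIRST, also for every t ∈ FOLLOW(U) = {$, b}.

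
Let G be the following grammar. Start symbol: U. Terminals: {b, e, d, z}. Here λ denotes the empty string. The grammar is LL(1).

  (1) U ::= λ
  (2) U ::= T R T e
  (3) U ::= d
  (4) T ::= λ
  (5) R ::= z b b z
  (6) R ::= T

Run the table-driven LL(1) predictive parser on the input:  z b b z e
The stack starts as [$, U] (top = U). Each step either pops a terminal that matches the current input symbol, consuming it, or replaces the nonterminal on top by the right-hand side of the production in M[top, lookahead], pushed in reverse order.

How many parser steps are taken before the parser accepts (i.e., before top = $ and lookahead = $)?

step 1: stack=$ U  input=z b b z e $  — expand U ::= T R T e
step 2: stack=$ e T R T  input=z b b z e $  — expand T ::= λ
step 3: stack=$ e T R  input=z b b z e $  — expand R ::= z b b z
step 4: stack=$ e T z b b z  input=z b b z e $  — match z
step 5: stack=$ e T z b b  input=b b z e $  — match b
step 6: stack=$ e T z b  input=b z e $  — match b
step 7: stack=$ e T z  input=z e $  — match z
step 8: stack=$ e T  input=e $  — expand T ::= λ
step 9: stack=$ e  input=e $  — match e
Accept reached after 9 steps.

9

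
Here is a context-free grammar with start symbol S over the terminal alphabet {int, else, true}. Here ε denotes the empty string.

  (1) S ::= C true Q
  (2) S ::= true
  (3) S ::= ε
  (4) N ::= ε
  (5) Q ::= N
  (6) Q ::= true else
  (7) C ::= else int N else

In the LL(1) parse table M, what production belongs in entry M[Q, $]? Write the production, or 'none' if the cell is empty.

FIRST(N): from N::=ε we get {ε}. So FIRST(N) = {ε}.
FIRST(C): from C::=else int N else we get {else}. So FIRST(C) = {else}.
FIRST(S): from S::=C true Q we get {else}; from S::=true we get {true}; from S::=ε we get {ε}. So FIRST(S) = {ε, else, true}.
FIRST(Q): from Q::=N we get {ε}; from Q::=true else we get {true}. So FIRST(Q) = {ε, true}.
FOLLOW(S) includes $ since S is the start symbol.
FOLLOW(S): S appears on no right-hand side. Thus FOLLOW(S) = {$}.
FOLLOW(Q): in S::=C true Q, the suffix after Q is empty, so FOLLOW(Q) ⊇ FOLLOW(S) = {$}. Thus FOLLOW(Q) = {$}.
For Q ::= N: FIRST(N) = {ε}, so it goes in M[Q, t] for t ∈ {}; since ε ∈ FIRST, also for every t ∈ FOLLOW(Q) = {$}.
For Q ::= true else: FIRST(true else) = {true}, so it goes in M[Q, t] for t ∈ {true}.

Q ::= N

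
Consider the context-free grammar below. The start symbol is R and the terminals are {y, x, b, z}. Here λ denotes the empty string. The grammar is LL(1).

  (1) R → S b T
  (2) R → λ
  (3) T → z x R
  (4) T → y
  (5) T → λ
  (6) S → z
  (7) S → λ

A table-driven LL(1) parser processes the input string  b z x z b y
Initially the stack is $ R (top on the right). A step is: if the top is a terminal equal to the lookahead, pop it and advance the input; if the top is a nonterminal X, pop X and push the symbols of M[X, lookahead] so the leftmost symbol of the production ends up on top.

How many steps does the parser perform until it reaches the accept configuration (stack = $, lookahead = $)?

step 1: stack=$ R  input=b z x z b y $  — expand R → S b T
step 2: stack=$ T b S  input=b z x z b y $  — expand S → λ
step 3: stack=$ T b  input=b z x z b y $  — match b
step 4: stack=$ T  input=z x z b y $  — expand T → z x R
step 5: stack=$ R x z  input=z x z b y $  — match z
step 6: stack=$ R x  input=x z b y $  — match x
step 7: stack=$ R  input=z b y $  — expand R → S b T
step 8: stack=$ T b S  input=z b y $  — expand S → z
step 9: stack=$ T b z  input=z b y $  — match z
step 10: stack=$ T b  input=b y $  — match b
step 11: stack=$ T  input=y $  — expand T → y
step 12: stack=$ y  input=y $  — match y
Accept reached after 12 steps.

12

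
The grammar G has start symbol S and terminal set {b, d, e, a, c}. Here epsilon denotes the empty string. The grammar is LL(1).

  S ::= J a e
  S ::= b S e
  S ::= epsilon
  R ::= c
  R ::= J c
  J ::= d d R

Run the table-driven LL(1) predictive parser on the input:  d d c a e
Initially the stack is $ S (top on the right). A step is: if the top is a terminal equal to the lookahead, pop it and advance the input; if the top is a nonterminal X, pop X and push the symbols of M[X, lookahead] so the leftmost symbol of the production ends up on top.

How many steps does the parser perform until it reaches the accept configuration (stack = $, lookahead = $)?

step 1: stack=$ S  input=d d c a e $  — expand S ::= J a e
step 2: stack=$ e a J  input=d d c a e $  — expand J ::= d d R
step 3: stack=$ e a R d d  input=d d c a e $  — match d
step 4: stack=$ e a R d  input=d c a e $  — match d
step 5: stack=$ e a R  input=c a e $  — expand R ::= c
step 6: stack=$ e a c  input=c a e $  — match c
step 7: stack=$ e a  input=a e $  — match a
step 8: stack=$ e  input=e $  — match e
Accept reached after 8 steps.

8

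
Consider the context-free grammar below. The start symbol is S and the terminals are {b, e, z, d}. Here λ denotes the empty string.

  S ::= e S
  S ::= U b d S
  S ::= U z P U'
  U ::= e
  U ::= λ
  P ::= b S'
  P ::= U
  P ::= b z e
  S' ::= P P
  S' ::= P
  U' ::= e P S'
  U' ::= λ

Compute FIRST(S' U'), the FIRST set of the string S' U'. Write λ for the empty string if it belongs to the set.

{λ, b, e}

FIRST(U): from U::=e we get {e}; from U::=λ we get {λ}. So FIRST(U) = {λ, e}.
FIRST(U'): from U'::=e P S' we get {e}; from U'::=λ we get {λ}. So FIRST(U') = {λ, e}.
FIRST(S): from S::=e S we get {e}; from S::=U b d S we get {b, e}; from S::=U z P U' we get {e, z}. So FIRST(S) = {b, e, z}.
FIRST(P): from P::=b S' we get {b}; from P::=U we get {λ, e}; from P::=b z e we get {b}. So FIRST(P) = {λ, b, e}.
FIRST(S'): from S'::=P P we get {λ, b, e}; from S'::=P we get {λ, b, e}. So FIRST(S') = {λ, b, e}.
FIRST(S' U'): take FIRST of each symbol in turn, carrying on past any symbol whose FIRST contains λ; result {λ, b, e}.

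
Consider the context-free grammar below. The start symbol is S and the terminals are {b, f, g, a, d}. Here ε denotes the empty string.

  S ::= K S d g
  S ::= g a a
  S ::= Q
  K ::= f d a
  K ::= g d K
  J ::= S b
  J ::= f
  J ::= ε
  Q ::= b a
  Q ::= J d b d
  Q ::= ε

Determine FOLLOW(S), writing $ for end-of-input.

{$, b, d}

FIRST(K): from K::=f d a we get {f}; from K::=g d K we get {g}. So FIRST(K) = {f, g}.
FIRST(S): from S::=K S d g we get {f, g}; from S::=g a a we get {g}; from S::=Q we get {ε, b, d, f, g}. So FIRST(S) = {ε, b, d, f, g}.
FIRST(J): from J::=S b we get {b, d, f, g}; from J::=f we get {f}; from J::=ε we get {ε}. So FIRST(J) = {ε, b, d, f, g}.
FIRST(Q): from Q::=b a we get {b}; from Q::=J d b d we get {b, d, f, g}; from Q::=ε we get {ε}. So FIRST(Q) = {ε, b, d, f, g}.
FOLLOW(S) includes $ since S is the start symbol.
FOLLOW(S): in S::=K S d g, S is followed by d g with FIRST {d}; in J::=S b, S is followed by b with FIRST {b}. Thus FOLLOW(S) = {$, b, d}.
FOLLOW(K): in S::=K S d g, K is followed by S d g with FIRST {b, d, f, g}; in K::=g d K, the suffix after K is empty (adds nothing new). Thus FOLLOW(K) = {b, d, f, g}.
FOLLOW(J): in Q::=J d b d, J is followed by d b d with FIRST {d}. Thus FOLLOW(J) = {d}.
FOLLOW(Q): in S::=Q, the suffix after Q is empty, so FOLLOW(Q) ⊇ FOLLOW(S) = {$, b, d}. Thus FOLLOW(Q) = {$, b, d}.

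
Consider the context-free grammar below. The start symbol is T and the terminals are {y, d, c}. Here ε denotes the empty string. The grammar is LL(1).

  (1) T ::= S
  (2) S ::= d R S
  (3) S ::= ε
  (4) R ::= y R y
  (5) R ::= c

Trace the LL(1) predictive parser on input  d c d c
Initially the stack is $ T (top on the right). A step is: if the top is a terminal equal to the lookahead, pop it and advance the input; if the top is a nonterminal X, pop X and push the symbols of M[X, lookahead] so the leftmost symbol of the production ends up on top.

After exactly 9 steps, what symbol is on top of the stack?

S

step 1: stack=$ T  input=d c d c $  — expand T ::= S
step 2: stack=$ S  input=d c d c $  — expand S ::= d R S
step 3: stack=$ S R d  input=d c d c $  — match d
step 4: stack=$ S R  input=c d c $  — expand R ::= c
step 5: stack=$ S c  input=c d c $  — match c
step 6: stack=$ S  input=d c $  — expand S ::= d R S
step 7: stack=$ S R d  input=d c $  — match d
step 8: stack=$ S R  input=c $  — expand R ::= c
step 9: stack=$ S c  input=c $  — match c
Stack after step 9: $ S (top = S).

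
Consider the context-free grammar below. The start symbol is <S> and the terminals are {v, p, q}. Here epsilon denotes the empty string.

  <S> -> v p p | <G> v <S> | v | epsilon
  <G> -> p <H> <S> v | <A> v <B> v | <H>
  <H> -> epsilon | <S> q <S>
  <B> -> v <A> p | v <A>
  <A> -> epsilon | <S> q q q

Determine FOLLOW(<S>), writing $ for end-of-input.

FIRST(<B>): from <B>->v <A> p we get {v}; from <B>->v <A> we get {v}. So FIRST(<B>) = {v}.
FIRST(<S>): from <S>->v p p we get {v}; from <S>-><G> v <S> we get {p, q, v}; from <S>->v we get {v}; from <S>->epsilon we get {epsilon}. So FIRST(<S>) = {epsilon, p, q, v}.
FIRST(<H>): from <H>->epsilon we get {epsilon}; from <H>-><S> q <S> we get {p, q, v}. So FIRST(<H>) = {epsilon, p, q, v}.
FIRST(<A>): from <A>->epsilon we get {epsilon}; from <A>-><S> q q q we get {p, q, v}. So FIRST(<A>) = {epsilon, p, q, v}.
FIRST(<G>): from <G>->p <H> <S> v we get {p}; from <G>-><A> v <B> v we get {p, q, v}; from <G>-><H> we get {epsilon, p, q, v}. So FIRST(<G>) = {epsilon, p, q, v}.
FOLLOW(<S>) includes $ since <S> is the start symbol.
FOLLOW(<G>): in <S>-><G> v <S>, <G> is followed by v <S> with FIRST {v}. Thus FOLLOW(<G>) = {v}.
FOLLOW(<H>): in <G>->p <H> <S> v, <H> is followed by <S> v with FIRST {p, q, v}; in <G>-><H>, the suffix after <H> is empty, so FOLLOW(<H>) ⊇ FOLLOW(<G>) = {v}. Thus FOLLOW(<H>) = {p, q, v}.
FOLLOW(<S>): in <S>-><G> v <S>, the suffix after <S> is empty (adds nothing new); in <G>->p <H> <S> v, <S> is followed by v with FIRST {v}; in <H>-><S> q <S> (occurrence 1), <S> is followed by q <S> with FIRST {q}; in <H>-><S> q <S> (occurrence 2), the suffix after <S> is empty, so FOLLOW(<S>) ⊇ FOLLOW(<H>) = {p, q, v}; in <A>-><S> q q q, <S> is followed by q q q with FIRST {q}. Thus FOLLOW(<S>) = {$, p, q, v}.
FOLLOW(<B>): in <G>-><A> v <B> v, <B> is followed by v with FIRST {v}. Thus FOLLOW(<B>) = {v}.
FOLLOW(<A>): in <G>-><A> v <B> v, <A> is followed by v <B> v with FIRST {v}; in <B>->v <A> p, <A> is followed by p with FIRST {p}; in <B>->v <A>, the suffix after <A> is empty, so FOLLOW(<A>) ⊇ FOLLOW(<B>) = {v}. Thus FOLLOW(<A>) = {p, v}.

{$, p, q, v}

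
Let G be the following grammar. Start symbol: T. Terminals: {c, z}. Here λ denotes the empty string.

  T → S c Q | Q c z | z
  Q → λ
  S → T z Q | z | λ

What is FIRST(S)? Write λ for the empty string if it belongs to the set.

FIRST(Q) = {λ}
FIRST(T) = {c, z}  (via S c Q, Q c z)
FIRST(S) = {λ, c, z}  (via T z Q)

{λ, c, z}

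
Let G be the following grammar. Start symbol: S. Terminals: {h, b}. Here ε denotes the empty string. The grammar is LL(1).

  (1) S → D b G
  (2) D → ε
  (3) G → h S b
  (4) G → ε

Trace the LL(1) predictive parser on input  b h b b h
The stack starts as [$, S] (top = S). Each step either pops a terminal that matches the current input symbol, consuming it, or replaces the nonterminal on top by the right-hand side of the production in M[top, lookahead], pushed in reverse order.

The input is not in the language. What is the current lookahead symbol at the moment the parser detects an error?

h

      Stack      Input        Action
   1  $ S        b h b b h $  expand S → D b G
   2  $ G b D    b h b b h $  expand D → ε
   3  $ G b      b h b b h $  match b
   4  $ G        h b b h $    expand G → h S b
   5  $ b S h    h b b h $    match h
   6  $ b S      b b h $      expand S → D b G
   7  $ b G b D  b b h $      expand D → ε
   8  $ b G b    b b h $      match b
   9  $ b G      b h $        expand G → ε
  10  $ b        b h $        match b
  11  $          h $          error: stack empty but input remains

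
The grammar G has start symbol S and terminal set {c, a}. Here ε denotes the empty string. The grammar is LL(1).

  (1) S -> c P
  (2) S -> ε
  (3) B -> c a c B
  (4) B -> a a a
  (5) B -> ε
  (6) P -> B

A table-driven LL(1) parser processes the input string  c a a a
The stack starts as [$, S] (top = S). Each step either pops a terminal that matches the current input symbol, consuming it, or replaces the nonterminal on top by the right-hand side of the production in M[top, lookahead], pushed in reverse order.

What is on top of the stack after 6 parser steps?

step 1: stack=$ S  input=c a a a $  — expand S -> c P
step 2: stack=$ P c  input=c a a a $  — match c
step 3: stack=$ P  input=a a a $  — expand P -> B
step 4: stack=$ B  input=a a a $  — expand B -> a a a
step 5: stack=$ a a a  input=a a a $  — match a
step 6: stack=$ a a  input=a a $  — match a
Stack after step 6: $ a (top = a).

a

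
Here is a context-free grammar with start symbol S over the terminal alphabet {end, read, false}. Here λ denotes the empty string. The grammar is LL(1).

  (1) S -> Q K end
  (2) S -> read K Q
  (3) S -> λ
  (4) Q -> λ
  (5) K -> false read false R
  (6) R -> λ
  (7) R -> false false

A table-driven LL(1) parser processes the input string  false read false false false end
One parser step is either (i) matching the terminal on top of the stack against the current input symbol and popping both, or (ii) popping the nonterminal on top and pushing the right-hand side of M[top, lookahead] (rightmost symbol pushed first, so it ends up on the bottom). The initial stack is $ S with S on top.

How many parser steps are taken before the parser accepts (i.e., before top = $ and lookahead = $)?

10

      Stack                     Input                               Action
   1  $ S                       false read false false false end $  expand S -> Q K end
   2  $ end K Q                 false read false false false end $  expand Q -> λ
   3  $ end K                   false read false false false end $  expand K -> false read false R
   4  $ end R false read false  false read false false false end $  match false
   5  $ end R false read        read false false false end $        match read
   6  $ end R false             false false false end $             match false
   7  $ end R                   false false end $                   expand R -> false false
   8  $ end false false         false false end $                   match false
   9  $ end false               false end $                         match false
  10  $ end                     end $                               match end
Accept reached after 10 steps.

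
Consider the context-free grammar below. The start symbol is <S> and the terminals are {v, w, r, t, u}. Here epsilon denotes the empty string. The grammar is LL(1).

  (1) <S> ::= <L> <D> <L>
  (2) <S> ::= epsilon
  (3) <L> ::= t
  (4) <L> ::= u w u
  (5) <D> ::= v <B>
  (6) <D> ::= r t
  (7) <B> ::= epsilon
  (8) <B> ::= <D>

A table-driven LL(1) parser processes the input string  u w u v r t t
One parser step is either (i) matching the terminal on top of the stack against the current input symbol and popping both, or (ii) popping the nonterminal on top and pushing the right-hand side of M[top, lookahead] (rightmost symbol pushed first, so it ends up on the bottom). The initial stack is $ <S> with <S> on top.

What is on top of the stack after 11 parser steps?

<L>

      Stack            Input            Action
   1  $ <S>            u w u v r t t $  expand <S> ::= <L> <D> <L>
   2  $ <L> <D> <L>    u w u v r t t $  expand <L> ::= u w u
   3  $ <L> <D> u w u  u w u v r t t $  match u
   4  $ <L> <D> u w    w u v r t t $    match w
   5  $ <L> <D> u      u v r t t $      match u
   6  $ <L> <D>        v r t t $        expand <D> ::= v <B>
   7  $ <L> <B> v      v r t t $        match v
   8  $ <L> <B>        r t t $          expand <B> ::= <D>
   9  $ <L> <D>        r t t $          expand <D> ::= r t
  10  $ <L> t r        r t t $          match r
  11  $ <L> t          t t $            match t
Stack after step 11: $ <L> (top = <L>).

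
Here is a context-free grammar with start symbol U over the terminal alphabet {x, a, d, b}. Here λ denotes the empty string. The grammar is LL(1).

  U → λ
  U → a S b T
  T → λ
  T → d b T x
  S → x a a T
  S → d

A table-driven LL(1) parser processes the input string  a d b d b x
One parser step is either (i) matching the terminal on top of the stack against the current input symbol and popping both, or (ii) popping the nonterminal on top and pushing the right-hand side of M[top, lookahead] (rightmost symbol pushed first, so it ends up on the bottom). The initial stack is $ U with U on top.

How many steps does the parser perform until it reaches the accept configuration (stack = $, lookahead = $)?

      Stack      Input          Action
   1  $ U        a d b d b x $  expand U → a S b T
   2  $ T b S a  a d b d b x $  match a
   3  $ T b S    d b d b x $    expand S → d
   4  $ T b d    d b d b x $    match d
   5  $ T b      b d b x $      match b
   6  $ T        d b x $        expand T → d b T x
   7  $ x T b d  d b x $        match d
   8  $ x T b    b x $          match b
   9  $ x T      x $            expand T → λ
  10  $ x        x $            match x
Accept reached after 10 steps.

10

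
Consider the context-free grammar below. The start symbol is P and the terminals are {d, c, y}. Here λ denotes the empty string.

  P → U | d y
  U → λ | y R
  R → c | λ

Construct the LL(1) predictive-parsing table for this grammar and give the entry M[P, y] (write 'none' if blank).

P → U

FIRST(U): from U→λ we get {λ}; from U→y R we get {y}. So FIRST(U) = {λ, y}.
FIRST(R): from R→c we get {c}; from R→λ we get {λ}. So FIRST(R) = {λ, c}.
FIRST(P): from P→U we get {λ, y}; from P→d y we get {d}. So FIRST(P) = {λ, d, y}.
FOLLOW(P) includes $ since P is the start symbol.
FOLLOW(P): P appears on no right-hand side. Thus FOLLOW(P) = {$}.
For P → U: FIRST(U) = {λ, y}, so it goes in M[P, t] for t ∈ {y}; since λ ∈ FIRST, also for every t ∈ FOLLOW(P) = {$}.
For P → d y: FIRST(d y) = {d}, so it goes in M[P, t] for t ∈ {d}.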